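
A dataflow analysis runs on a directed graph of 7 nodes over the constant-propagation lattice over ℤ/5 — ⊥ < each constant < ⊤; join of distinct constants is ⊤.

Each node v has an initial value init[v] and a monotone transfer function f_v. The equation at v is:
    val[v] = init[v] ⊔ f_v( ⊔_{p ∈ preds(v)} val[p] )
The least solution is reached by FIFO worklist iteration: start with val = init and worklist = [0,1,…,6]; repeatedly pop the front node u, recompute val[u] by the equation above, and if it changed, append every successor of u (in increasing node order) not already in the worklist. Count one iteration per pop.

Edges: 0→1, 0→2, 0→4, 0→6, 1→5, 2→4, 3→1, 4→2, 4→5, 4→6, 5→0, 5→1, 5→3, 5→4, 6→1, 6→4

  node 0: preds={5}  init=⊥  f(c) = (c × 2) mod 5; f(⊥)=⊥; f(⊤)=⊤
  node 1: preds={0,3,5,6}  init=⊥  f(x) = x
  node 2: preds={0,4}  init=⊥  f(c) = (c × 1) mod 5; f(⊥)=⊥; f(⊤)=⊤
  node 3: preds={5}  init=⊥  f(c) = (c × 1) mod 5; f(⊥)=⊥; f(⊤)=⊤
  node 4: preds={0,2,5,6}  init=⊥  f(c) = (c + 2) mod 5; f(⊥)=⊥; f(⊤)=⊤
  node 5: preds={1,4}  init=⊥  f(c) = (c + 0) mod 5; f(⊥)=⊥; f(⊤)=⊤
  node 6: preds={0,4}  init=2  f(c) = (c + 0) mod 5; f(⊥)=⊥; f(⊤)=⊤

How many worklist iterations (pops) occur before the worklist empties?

Iteration log — 17 steps:
  step 1. node 0  ⊔preds=⊥  new=⊥  stable
  step 2. node 1  ⊔preds=2  new=2  old=⊥  +wl: 
  step 3. node 2  ⊔preds=⊥  new=⊥  stable
  step 4. node 3  ⊔preds=⊥  new=⊥  stable
  step 5. node 4  ⊔preds=2  new=4  old=⊥  +wl: 2
  step 6. node 5  ⊔preds=⊤  new=⊤  old=⊥  +wl: 0,1,3,4
  step 7. node 6  ⊔preds=4  new=⊤  old=2  +wl: 
  step 8. node 2  ⊔preds=4  new=4  old=⊥  +wl: 
  step 9. node 0  ⊔preds=⊤  new=⊤  old=⊥  +wl: 2,6
  step 10. node 1  ⊔preds=⊤  new=⊤  old=2  +wl: 5
  step 11. node 3  ⊔preds=⊤  new=⊤  old=⊥  +wl: 1
  step 12. node 4  ⊔preds=⊤  new=⊤  old=4  +wl: 
  step 13. node 2  ⊔preds=⊤  new=⊤  old=4  +wl: 4
  step 14. node 6  ⊔preds=⊤  new=⊤  stable
  step 15. node 5  ⊔preds=⊤  new=⊤  stable
  step 16. node 1  ⊔preds=⊤  new=⊤  stable
  step 17. node 4  ⊔preds=⊤  new=⊤  stable

Least fixpoint reached:
  node 0: ⊤
  node 1: ⊤
  node 2: ⊤
  node 3: ⊤
  node 4: ⊤
  node 5: ⊤
  node 6: ⊤

17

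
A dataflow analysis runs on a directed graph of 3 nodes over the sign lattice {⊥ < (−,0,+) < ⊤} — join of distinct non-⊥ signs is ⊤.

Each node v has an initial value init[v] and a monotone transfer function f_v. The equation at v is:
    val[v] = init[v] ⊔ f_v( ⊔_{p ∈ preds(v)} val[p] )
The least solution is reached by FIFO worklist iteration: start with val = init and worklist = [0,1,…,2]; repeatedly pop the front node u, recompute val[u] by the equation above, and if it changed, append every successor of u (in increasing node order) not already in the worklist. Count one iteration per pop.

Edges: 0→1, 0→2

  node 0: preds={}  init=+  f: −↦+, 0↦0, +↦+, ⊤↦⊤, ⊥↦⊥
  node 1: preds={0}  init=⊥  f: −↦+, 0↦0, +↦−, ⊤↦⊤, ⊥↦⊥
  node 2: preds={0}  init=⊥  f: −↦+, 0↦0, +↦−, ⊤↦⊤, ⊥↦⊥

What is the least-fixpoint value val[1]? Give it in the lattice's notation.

Worklist (3 pops):
  #1 pop 0: in=⊥ → + (no change)
  #2 pop 1: in=+ → − (was ⊥); enqueue []
  #3 pop 2: in=+ → − (was ⊥); enqueue []

Fixpoint:
  val[0] = +
  val[1] = −
  val[2] = −

−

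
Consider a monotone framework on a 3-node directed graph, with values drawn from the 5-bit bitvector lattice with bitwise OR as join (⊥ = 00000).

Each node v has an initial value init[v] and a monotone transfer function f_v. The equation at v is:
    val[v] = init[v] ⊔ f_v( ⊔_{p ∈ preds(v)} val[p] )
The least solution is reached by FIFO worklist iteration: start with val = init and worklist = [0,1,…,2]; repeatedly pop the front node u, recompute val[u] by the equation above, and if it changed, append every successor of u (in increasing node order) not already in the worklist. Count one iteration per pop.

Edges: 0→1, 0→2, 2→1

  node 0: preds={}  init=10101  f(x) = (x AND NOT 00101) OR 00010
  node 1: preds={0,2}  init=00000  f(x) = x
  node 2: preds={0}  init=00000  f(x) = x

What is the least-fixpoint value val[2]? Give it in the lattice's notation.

Iteration log — 4 steps:
  step 1. node 0  ⊔preds=00000  new=10111  old=10101  +wl: 
  step 2. node 1  ⊔preds=10111  new=10111  old=00000  +wl: 
  step 3. node 2  ⊔preds=10111  new=10111  old=00000  +wl: 1
  step 4. node 1  ⊔preds=10111  new=10111  stable

Least fixpoint reached:
  node 0: 10111
  node 1: 10111
  node 2: 10111

10111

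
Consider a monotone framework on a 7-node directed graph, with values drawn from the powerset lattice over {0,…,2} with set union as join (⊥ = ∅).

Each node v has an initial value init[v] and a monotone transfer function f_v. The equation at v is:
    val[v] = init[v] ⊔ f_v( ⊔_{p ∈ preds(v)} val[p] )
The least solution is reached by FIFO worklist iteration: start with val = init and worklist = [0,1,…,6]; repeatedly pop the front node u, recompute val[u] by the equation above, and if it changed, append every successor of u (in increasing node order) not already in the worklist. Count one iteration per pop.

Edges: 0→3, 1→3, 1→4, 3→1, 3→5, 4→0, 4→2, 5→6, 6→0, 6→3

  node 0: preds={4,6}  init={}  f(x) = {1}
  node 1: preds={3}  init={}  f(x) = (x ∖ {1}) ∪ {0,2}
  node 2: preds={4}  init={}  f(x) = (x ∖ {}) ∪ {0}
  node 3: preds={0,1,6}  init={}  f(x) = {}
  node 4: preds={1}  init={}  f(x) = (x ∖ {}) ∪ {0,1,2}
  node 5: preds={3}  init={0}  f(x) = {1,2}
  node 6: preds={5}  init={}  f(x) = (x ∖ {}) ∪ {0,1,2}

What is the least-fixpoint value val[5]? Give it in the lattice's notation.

{0,1,2}

Worklist (10 pops):
  #1 pop 0: in={} → {1} (was {}); enqueue []
  #2 pop 1: in={} → {0,2} (was {}); enqueue []
  #3 pop 2: in={} → {0} (was {}); enqueue []
  #4 pop 3: in={0,1,2} → {} (no change)
  #5 pop 4: in={0,2} → {0,1,2} (was {}); enqueue [0,2]
  #6 pop 5: in={} → {0,1,2} (was {0}); enqueue []
  #7 pop 6: in={0,1,2} → {0,1,2} (was {}); enqueue [3]
  #8 pop 0: in={0,1,2} → {1} (no change)
  #9 pop 2: in={0,1,2} → {0,1,2} (was {0}); enqueue []
  #10 pop 3: in={0,1,2} → {} (no change)

Fixpoint:
  val[0] = {1}
  val[1] = {0,2}
  val[2] = {0,1,2}
  val[3] = {}
  val[4] = {0,1,2}
  val[5] = {0,1,2}
  val[6] = {0,1,2}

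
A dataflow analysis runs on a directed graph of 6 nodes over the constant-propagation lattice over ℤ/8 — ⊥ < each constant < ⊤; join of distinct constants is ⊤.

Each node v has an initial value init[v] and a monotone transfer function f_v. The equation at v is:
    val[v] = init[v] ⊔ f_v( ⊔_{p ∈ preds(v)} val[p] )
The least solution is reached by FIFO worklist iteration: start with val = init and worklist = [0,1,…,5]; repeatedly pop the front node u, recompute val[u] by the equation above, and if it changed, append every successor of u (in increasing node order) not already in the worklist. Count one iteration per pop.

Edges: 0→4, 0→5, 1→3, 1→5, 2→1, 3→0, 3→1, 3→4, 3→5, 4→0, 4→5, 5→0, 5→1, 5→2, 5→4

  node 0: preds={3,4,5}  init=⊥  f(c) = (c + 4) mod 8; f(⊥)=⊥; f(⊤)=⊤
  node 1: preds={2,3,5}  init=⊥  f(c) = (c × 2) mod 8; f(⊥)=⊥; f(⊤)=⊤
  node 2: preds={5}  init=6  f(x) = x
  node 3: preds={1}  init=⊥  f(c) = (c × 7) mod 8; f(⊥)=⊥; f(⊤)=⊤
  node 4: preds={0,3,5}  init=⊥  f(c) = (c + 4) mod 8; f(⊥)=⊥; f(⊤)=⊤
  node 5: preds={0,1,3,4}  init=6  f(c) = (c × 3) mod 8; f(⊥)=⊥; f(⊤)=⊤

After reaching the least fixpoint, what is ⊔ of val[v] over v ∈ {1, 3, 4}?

Trace (16 dequeues):
  [1] u=0 | in 6 | out 2 | prev ⊥ | push {}
  [2] u=1 | in 6 | out 4 | prev ⊥ | push {}
  [3] u=2 | in 6 | out 6 | ==
  [4] u=3 | in 4 | out 4 | prev ⊥ | push {0,1}
  [5] u=4 | in ⊤ | out ⊤ | prev ⊥ | push {}
  [6] u=5 | in ⊤ | out ⊤ | prev 6 | push {2,4}
  [7] u=0 | in ⊤ | out ⊤ | prev 2 | push {5}
  [8] u=1 | in ⊤ | out ⊤ | prev 4 | push {3}
  [9] u=2 | in ⊤ | out ⊤ | prev 6 | push {1}
  [10] u=4 | in ⊤ | out ⊤ | ==
  [11] u=5 | in ⊤ | out ⊤ | ==
  [12] u=3 | in ⊤ | out ⊤ | prev 4 | push {0,4,5}
  [13] u=1 | in ⊤ | out ⊤ | ==
  [14] u=0 | in ⊤ | out ⊤ | ==
  [15] u=4 | in ⊤ | out ⊤ | ==
  [16] u=5 | in ⊤ | out ⊤ | ==

Converged values:
  [0] ⊤
  [1] ⊤
  [2] ⊤
  [3] ⊤
  [4] ⊤
  [5] ⊤

⊤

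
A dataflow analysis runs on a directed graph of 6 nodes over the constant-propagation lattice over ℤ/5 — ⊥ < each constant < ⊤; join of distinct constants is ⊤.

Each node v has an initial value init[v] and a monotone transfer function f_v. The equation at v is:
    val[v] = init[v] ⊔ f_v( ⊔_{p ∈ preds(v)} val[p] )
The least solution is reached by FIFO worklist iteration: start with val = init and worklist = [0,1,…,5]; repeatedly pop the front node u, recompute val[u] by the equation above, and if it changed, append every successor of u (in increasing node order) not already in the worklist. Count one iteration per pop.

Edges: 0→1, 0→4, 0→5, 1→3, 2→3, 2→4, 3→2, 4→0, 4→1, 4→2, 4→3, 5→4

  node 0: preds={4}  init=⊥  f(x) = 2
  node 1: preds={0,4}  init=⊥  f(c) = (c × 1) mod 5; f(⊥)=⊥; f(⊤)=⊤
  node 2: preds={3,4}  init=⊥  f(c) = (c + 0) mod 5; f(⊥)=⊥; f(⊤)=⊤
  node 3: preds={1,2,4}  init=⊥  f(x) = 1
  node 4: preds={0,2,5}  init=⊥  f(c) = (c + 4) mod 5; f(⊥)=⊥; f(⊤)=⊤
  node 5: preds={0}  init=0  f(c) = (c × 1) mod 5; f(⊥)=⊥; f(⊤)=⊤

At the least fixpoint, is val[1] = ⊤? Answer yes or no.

yes

Worklist (11 pops):
  #1 pop 0: in=⊥ → 2 (was ⊥); enqueue []
  #2 pop 1: in=2 → 2 (was ⊥); enqueue []
  #3 pop 2: in=⊥ → ⊥ (no change)
  #4 pop 3: in=2 → 1 (was ⊥); enqueue [2]
  #5 pop 4: in=⊤ → ⊤ (was ⊥); enqueue [0,1,3]
  #6 pop 5: in=2 → ⊤ (was 0); enqueue [4]
  #7 pop 2: in=⊤ → ⊤ (was ⊥); enqueue []
  #8 pop 0: in=⊤ → 2 (no change)
  #9 pop 1: in=⊤ → ⊤ (was 2); enqueue []
  #10 pop 3: in=⊤ → 1 (no change)
  #11 pop 4: in=⊤ → ⊤ (no change)

Fixpoint:
  val[0] = 2
  val[1] = ⊤
  val[2] = ⊤
  val[3] = 1
  val[4] = ⊤
  val[5] = ⊤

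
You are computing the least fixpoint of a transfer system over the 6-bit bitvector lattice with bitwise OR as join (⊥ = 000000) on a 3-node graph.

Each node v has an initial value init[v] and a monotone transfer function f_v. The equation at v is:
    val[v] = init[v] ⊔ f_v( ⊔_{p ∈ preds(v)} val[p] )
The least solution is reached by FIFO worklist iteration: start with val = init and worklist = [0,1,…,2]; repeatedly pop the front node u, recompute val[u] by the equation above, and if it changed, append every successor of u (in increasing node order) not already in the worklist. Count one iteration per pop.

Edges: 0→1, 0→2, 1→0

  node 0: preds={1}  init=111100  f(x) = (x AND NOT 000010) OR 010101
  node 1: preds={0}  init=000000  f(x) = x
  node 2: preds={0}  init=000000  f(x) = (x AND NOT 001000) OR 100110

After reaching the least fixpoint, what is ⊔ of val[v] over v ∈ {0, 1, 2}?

Worklist (4 pops):
  #1 pop 0: in=000000 → 111101 (was 111100); enqueue []
  #2 pop 1: in=111101 → 111101 (was 000000); enqueue [0]
  #3 pop 2: in=111101 → 110111 (was 000000); enqueue []
  #4 pop 0: in=111101 → 111101 (no change)

Fixpoint:
  val[0] = 111101
  val[1] = 111101
  val[2] = 110111

111111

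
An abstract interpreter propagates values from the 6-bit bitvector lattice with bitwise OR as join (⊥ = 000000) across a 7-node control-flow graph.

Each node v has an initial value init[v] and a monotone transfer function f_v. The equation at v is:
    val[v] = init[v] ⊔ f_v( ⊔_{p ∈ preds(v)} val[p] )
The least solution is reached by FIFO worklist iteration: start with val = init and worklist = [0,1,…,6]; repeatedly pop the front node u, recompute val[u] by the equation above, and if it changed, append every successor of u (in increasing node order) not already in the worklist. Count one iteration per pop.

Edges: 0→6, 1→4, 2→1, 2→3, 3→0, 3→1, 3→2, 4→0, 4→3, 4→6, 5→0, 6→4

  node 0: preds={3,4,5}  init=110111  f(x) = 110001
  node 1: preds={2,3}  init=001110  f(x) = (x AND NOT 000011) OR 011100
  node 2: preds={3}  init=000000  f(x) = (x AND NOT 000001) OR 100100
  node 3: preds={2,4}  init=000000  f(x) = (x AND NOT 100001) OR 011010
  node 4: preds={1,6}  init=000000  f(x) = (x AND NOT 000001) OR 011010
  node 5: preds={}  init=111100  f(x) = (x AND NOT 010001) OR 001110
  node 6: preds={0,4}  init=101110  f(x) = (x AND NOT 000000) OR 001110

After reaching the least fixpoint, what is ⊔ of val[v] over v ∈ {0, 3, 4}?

Trace (13 dequeues):
  [1] u=0 | in 111100 | out 110111 | ==
  [2] u=1 | in 000000 | out 011110 | prev 001110 | push {}
  [3] u=2 | in 000000 | out 100100 | prev 000000 | push {1}
  [4] u=3 | in 100100 | out 011110 | prev 000000 | push {0,2}
  [5] u=4 | in 111110 | out 111110 | prev 000000 | push {3}
  [6] u=5 | in 000000 | out 111110 | prev 111100 | push {}
  [7] u=6 | in 111111 | out 111111 | prev 101110 | push {4}
  [8] u=1 | in 111110 | out 111110 | prev 011110 | push {}
  [9] u=0 | in 111110 | out 110111 | ==
  [10] u=2 | in 011110 | out 111110 | prev 100100 | push {1}
  [11] u=3 | in 111110 | out 011110 | ==
  [12] u=4 | in 111111 | out 111110 | ==
  [13] u=1 | in 111110 | out 111110 | ==

Converged values:
  [0] 110111
  [1] 111110
  [2] 111110
  [3] 011110
  [4] 111110
  [5] 111110
  [6] 111111

111111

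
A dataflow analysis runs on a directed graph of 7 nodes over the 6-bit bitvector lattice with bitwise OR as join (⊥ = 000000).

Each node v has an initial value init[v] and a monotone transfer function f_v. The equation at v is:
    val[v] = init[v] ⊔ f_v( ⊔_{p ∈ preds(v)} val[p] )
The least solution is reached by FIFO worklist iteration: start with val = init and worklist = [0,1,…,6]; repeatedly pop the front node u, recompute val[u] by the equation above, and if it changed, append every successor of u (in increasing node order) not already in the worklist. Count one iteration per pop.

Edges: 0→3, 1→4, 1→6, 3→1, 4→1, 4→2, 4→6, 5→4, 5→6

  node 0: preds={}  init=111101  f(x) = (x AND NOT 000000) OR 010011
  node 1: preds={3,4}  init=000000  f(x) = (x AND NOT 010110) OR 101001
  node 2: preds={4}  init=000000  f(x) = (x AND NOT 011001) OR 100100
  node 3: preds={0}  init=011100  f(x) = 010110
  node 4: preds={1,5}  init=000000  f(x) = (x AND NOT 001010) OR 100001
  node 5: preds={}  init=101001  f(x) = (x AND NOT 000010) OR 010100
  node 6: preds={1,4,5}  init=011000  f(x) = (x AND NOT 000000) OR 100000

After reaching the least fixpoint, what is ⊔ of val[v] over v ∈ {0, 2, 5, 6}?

111111

Worklist (13 pops):
  #1 pop 0: in=000000 → 111111 (was 111101); enqueue []
  #2 pop 1: in=011100 → 101001 (was 000000); enqueue []
  #3 pop 2: in=000000 → 100100 (was 000000); enqueue []
  #4 pop 3: in=111111 → 011110 (was 011100); enqueue [1]
  #5 pop 4: in=101001 → 100001 (was 000000); enqueue [2]
  #6 pop 5: in=000000 → 111101 (was 101001); enqueue [4]
  #7 pop 6: in=111101 → 111101 (was 011000); enqueue []
  #8 pop 1: in=111111 → 101001 (no change)
  #9 pop 2: in=100001 → 100100 (no change)
  #10 pop 4: in=111101 → 110101 (was 100001); enqueue [1,2,6]
  #11 pop 1: in=111111 → 101001 (no change)
  #12 pop 2: in=110101 → 100100 (no change)
  #13 pop 6: in=111101 → 111101 (no change)

Fixpoint:
  val[0] = 111111
  val[1] = 101001
  val[2] = 100100
  val[3] = 011110
  val[4] = 110101
  val[5] = 111101
  val[6] = 111101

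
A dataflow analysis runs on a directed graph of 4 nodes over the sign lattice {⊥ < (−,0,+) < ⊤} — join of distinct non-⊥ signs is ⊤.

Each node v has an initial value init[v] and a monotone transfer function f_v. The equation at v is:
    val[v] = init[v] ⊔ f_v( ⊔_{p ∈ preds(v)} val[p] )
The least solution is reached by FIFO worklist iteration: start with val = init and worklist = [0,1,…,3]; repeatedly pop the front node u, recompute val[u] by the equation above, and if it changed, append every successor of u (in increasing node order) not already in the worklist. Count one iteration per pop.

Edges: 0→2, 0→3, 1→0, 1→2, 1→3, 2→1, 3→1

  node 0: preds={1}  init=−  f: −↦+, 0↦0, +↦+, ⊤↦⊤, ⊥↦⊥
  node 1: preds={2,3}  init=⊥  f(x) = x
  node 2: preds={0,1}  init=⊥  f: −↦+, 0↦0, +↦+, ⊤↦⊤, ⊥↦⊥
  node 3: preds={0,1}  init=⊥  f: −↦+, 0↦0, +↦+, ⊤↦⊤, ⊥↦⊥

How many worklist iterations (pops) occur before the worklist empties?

12

Iteration log — 12 steps:
  step 1. node 0  ⊔preds=⊥  new=−  stable
  step 2. node 1  ⊔preds=⊥  new=⊥  stable
  step 3. node 2  ⊔preds=−  new=+  old=⊥  +wl: 1
  step 4. node 3  ⊔preds=−  new=+  old=⊥  +wl: 
  step 5. node 1  ⊔preds=+  new=+  old=⊥  +wl: 0,2,3
  step 6. node 0  ⊔preds=+  new=⊤  old=−  +wl: 
  step 7. node 2  ⊔preds=⊤  new=⊤  old=+  +wl: 1
  step 8. node 3  ⊔preds=⊤  new=⊤  old=+  +wl: 
  step 9. node 1  ⊔preds=⊤  new=⊤  old=+  +wl: 0,2,3
  step 10. node 0  ⊔preds=⊤  new=⊤  stable
  step 11. node 2  ⊔preds=⊤  new=⊤  stable
  step 12. node 3  ⊔preds=⊤  new=⊤  stable

Least fixpoint reached:
  node 0: ⊤
  node 1: ⊤
  node 2: ⊤
  node 3: ⊤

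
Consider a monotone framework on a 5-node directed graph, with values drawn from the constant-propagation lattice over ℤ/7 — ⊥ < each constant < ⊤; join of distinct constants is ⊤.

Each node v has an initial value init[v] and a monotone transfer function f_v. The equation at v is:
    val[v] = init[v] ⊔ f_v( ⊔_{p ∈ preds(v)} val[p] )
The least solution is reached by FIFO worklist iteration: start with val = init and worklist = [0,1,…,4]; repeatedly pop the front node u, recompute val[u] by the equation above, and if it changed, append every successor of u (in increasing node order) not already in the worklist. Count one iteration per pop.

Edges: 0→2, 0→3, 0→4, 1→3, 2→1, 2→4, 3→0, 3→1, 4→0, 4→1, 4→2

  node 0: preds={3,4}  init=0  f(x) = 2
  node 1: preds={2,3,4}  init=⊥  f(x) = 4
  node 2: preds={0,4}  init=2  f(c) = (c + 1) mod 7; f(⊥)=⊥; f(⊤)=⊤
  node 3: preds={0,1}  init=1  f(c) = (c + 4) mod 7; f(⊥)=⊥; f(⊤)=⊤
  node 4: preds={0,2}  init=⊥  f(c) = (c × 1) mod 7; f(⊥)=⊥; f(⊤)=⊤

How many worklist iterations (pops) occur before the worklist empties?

8

Worklist (8 pops):
  #1 pop 0: in=1 → ⊤ (was 0); enqueue []
  #2 pop 1: in=⊤ → 4 (was ⊥); enqueue []
  #3 pop 2: in=⊤ → ⊤ (was 2); enqueue [1]
  #4 pop 3: in=⊤ → ⊤ (was 1); enqueue [0]
  #5 pop 4: in=⊤ → ⊤ (was ⊥); enqueue [2]
  #6 pop 1: in=⊤ → 4 (no change)
  #7 pop 0: in=⊤ → ⊤ (no change)
  #8 pop 2: in=⊤ → ⊤ (no change)

Fixpoint:
  val[0] = ⊤
  val[1] = 4
  val[2] = ⊤
  val[3] = ⊤
  val[4] = ⊤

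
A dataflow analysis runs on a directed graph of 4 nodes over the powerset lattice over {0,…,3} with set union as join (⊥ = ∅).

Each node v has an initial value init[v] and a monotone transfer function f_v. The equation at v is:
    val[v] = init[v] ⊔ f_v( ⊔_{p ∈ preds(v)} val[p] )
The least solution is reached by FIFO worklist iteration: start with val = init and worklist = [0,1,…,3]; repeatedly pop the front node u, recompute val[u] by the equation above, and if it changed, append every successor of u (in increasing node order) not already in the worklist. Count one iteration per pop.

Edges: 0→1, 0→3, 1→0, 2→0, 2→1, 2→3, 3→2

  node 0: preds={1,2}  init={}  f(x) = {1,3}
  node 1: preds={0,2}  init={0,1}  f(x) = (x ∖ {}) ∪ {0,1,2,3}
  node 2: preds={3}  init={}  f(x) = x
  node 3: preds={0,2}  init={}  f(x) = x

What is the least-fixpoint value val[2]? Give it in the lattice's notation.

Trace (9 dequeues):
  [1] u=0 | in {0,1} | out {1,3} | prev {} | push {}
  [2] u=1 | in {1,3} | out {0,1,2,3} | prev {0,1} | push {0}
  [3] u=2 | in {} | out {} | ==
  [4] u=3 | in {1,3} | out {1,3} | prev {} | push {2}
  [5] u=0 | in {0,1,2,3} | out {1,3} | ==
  [6] u=2 | in {1,3} | out {1,3} | prev {} | push {0,1,3}
  [7] u=0 | in {0,1,2,3} | out {1,3} | ==
  [8] u=1 | in {1,3} | out {0,1,2,3} | ==
  [9] u=3 | in {1,3} | out {1,3} | ==

Converged values:
  [0] {1,3}
  [1] {0,1,2,3}
  [2] {1,3}
  [3] {1,3}

{1,3}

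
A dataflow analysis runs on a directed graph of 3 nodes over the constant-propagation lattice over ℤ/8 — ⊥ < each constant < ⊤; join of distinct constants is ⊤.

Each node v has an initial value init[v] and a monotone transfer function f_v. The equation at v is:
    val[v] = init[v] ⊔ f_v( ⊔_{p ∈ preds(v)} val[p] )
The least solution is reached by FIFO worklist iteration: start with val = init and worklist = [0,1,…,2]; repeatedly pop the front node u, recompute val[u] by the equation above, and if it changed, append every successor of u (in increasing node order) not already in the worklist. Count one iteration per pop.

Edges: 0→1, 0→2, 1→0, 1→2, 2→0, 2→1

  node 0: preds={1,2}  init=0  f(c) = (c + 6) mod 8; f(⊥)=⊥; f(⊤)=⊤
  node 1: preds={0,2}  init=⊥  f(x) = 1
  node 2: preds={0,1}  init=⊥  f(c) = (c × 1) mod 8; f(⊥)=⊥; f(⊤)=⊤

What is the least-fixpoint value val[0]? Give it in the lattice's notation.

Iteration log — 6 steps:
  step 1. node 0  ⊔preds=⊥  new=0  stable
  step 2. node 1  ⊔preds=0  new=1  old=⊥  +wl: 0
  step 3. node 2  ⊔preds=⊤  new=⊤  old=⊥  +wl: 1
  step 4. node 0  ⊔preds=⊤  new=⊤  old=0  +wl: 2
  step 5. node 1  ⊔preds=⊤  new=1  stable
  step 6. node 2  ⊔preds=⊤  new=⊤  stable

Least fixpoint reached:
  node 0: ⊤
  node 1: 1
  node 2: ⊤

⊤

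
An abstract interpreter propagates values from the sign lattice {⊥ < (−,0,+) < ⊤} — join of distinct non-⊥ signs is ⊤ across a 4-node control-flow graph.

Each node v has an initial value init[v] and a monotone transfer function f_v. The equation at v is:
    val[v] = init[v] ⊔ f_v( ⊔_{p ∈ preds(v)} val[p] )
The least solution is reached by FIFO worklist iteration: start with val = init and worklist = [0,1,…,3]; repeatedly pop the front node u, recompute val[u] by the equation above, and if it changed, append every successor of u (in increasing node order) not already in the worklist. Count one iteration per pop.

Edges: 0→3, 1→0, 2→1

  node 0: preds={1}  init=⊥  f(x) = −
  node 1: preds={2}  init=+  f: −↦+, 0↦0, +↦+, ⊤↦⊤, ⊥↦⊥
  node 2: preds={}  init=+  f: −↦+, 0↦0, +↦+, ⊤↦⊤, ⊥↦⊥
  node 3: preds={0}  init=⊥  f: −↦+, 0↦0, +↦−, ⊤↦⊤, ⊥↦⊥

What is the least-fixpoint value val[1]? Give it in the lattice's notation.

Worklist (4 pops):
  #1 pop 0: in=+ → − (was ⊥); enqueue []
  #2 pop 1: in=+ → + (no change)
  #3 pop 2: in=⊥ → + (no change)
  #4 pop 3: in=− → + (was ⊥); enqueue []

Fixpoint:
  val[0] = −
  val[1] = +
  val[2] = +
  val[3] = +

+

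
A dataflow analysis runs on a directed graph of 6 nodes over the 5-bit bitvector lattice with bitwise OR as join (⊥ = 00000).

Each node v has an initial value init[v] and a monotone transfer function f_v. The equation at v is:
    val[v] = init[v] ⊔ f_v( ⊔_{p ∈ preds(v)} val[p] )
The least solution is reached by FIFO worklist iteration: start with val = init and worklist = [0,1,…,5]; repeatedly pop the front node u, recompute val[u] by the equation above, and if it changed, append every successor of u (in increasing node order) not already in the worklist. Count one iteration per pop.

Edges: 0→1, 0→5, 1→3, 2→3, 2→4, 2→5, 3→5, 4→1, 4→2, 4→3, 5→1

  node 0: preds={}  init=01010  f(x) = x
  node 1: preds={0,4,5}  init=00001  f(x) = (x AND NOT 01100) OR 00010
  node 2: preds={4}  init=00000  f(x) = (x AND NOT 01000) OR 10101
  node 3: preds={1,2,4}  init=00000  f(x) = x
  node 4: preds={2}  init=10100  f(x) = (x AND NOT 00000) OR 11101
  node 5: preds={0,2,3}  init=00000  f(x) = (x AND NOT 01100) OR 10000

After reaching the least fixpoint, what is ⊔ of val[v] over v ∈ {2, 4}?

11101

Worklist (10 pops):
  #1 pop 0: in=00000 → 01010 (no change)
  #2 pop 1: in=11110 → 10011 (was 00001); enqueue []
  #3 pop 2: in=10100 → 10101 (was 00000); enqueue []
  #4 pop 3: in=10111 → 10111 (was 00000); enqueue []
  #5 pop 4: in=10101 → 11101 (was 10100); enqueue [1,2,3]
  #6 pop 5: in=11111 → 10011 (was 00000); enqueue []
  #7 pop 1: in=11111 → 10011 (no change)
  #8 pop 2: in=11101 → 10101 (no change)
  #9 pop 3: in=11111 → 11111 (was 10111); enqueue [5]
  #10 pop 5: in=11111 → 10011 (no change)

Fixpoint:
  val[0] = 01010
  val[1] = 10011
  val[2] = 10101
  val[3] = 11111
  val[4] = 11101
  val[5] = 10011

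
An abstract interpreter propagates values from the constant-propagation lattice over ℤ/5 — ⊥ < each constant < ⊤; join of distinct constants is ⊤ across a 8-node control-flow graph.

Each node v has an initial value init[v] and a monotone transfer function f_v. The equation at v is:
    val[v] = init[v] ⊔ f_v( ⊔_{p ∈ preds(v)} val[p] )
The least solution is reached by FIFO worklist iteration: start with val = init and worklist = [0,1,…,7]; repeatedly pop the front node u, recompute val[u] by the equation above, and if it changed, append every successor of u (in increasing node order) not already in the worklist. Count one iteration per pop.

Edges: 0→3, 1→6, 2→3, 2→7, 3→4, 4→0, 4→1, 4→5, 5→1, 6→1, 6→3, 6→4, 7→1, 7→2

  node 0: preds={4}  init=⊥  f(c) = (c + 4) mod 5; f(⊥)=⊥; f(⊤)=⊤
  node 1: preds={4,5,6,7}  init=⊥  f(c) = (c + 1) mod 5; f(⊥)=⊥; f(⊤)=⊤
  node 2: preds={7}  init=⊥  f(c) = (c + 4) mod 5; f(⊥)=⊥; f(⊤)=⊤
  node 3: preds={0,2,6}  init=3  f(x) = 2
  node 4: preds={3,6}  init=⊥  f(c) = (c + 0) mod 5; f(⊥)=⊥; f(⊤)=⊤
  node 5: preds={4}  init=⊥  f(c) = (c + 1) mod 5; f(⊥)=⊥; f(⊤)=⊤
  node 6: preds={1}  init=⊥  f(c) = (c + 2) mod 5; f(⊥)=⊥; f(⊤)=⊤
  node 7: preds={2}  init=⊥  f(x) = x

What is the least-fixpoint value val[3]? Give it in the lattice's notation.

Worklist (15 pops):
  #1 pop 0: in=⊥ → ⊥ (no change)
  #2 pop 1: in=⊥ → ⊥ (no change)
  #3 pop 2: in=⊥ → ⊥ (no change)
  #4 pop 3: in=⊥ → ⊤ (was 3); enqueue []
  #5 pop 4: in=⊤ → ⊤ (was ⊥); enqueue [0,1]
  #6 pop 5: in=⊤ → ⊤ (was ⊥); enqueue []
  #7 pop 6: in=⊥ → ⊥ (no change)
  #8 pop 7: in=⊥ → ⊥ (no change)
  #9 pop 0: in=⊤ → ⊤ (was ⊥); enqueue [3]
  #10 pop 1: in=⊤ → ⊤ (was ⊥); enqueue [6]
  #11 pop 3: in=⊤ → ⊤ (no change)
  #12 pop 6: in=⊤ → ⊤ (was ⊥); enqueue [1,3,4]
  #13 pop 1: in=⊤ → ⊤ (no change)
  #14 pop 3: in=⊤ → ⊤ (no change)
  #15 pop 4: in=⊤ → ⊤ (no change)

Fixpoint:
  val[0] = ⊤
  val[1] = ⊤
  val[2] = ⊥
  val[3] = ⊤
  val[4] = ⊤
  val[5] = ⊤
  val[6] = ⊤
  val[7] = ⊥

⊤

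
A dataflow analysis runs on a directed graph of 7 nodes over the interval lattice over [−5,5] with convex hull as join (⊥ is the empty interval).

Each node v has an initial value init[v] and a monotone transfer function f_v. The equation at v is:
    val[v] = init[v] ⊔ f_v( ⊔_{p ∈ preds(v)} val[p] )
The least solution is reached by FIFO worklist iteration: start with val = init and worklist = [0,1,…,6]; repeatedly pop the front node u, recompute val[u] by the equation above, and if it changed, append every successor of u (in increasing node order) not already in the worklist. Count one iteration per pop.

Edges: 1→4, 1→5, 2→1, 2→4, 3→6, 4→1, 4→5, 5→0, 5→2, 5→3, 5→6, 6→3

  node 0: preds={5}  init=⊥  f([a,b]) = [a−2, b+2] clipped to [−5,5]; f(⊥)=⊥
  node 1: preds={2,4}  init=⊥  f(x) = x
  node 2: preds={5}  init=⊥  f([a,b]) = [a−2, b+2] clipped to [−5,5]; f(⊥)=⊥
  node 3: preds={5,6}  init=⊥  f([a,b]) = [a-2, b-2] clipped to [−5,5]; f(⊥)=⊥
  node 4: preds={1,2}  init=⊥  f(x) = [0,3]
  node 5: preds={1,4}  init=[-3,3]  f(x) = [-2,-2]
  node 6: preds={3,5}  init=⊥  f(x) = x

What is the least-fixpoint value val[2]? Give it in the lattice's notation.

Trace (11 dequeues):
  [1] u=0 | in [-3,3] | out [-5,5] | prev ⊥ | push {}
  [2] u=1 | in ⊥ | out ⊥ | ==
  [3] u=2 | in [-3,3] | out [-5,5] | prev ⊥ | push {1}
  [4] u=3 | in [-3,3] | out [-5,1] | prev ⊥ | push {}
  [5] u=4 | in [-5,5] | out [0,3] | prev ⊥ | push {}
  [6] u=5 | in [0,3] | out [-3,3] | ==
  [7] u=6 | in [-5,3] | out [-5,3] | prev ⊥ | push {3}
  [8] u=1 | in [-5,5] | out [-5,5] | prev ⊥ | push {4,5}
  [9] u=3 | in [-5,3] | out [-5,1] | ==
  [10] u=4 | in [-5,5] | out [0,3] | ==
  [11] u=5 | in [-5,5] | out [-3,3] | ==

Converged values:
  [0] [-5,5]
  [1] [-5,5]
  [2] [-5,5]
  [3] [-5,1]
  [4] [0,3]
  [5] [-3,3]
  [6] [-5,3]

[-5,5]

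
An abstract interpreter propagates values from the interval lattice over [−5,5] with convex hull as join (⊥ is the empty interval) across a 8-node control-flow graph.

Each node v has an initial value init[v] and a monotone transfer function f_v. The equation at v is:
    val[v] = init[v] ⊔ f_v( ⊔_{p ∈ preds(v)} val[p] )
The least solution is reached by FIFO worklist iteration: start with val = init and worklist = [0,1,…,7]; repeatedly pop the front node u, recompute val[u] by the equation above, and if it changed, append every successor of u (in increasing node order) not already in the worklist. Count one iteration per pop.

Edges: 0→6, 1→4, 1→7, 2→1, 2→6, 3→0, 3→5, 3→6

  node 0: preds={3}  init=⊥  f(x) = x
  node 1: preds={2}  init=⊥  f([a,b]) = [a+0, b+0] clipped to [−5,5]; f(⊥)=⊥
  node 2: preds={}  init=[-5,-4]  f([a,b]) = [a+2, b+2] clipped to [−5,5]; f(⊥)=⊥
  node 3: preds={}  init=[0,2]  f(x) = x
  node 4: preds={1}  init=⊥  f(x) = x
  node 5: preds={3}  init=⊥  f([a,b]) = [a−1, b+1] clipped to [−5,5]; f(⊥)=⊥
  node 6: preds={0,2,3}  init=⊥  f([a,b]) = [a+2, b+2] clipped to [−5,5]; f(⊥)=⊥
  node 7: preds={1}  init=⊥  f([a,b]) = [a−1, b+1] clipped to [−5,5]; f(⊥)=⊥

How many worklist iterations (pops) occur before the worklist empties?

8

Trace (8 dequeues):
  [1] u=0 | in [0,2] | out [0,2] | prev ⊥ | push {}
  [2] u=1 | in [-5,-4] | out [-5,-4] | prev ⊥ | push {}
  [3] u=2 | in ⊥ | out [-5,-4] | ==
  [4] u=3 | in ⊥ | out [0,2] | ==
  [5] u=4 | in [-5,-4] | out [-5,-4] | prev ⊥ | push {}
  [6] u=5 | in [0,2] | out [-1,3] | prev ⊥ | push {}
  [7] u=6 | in [-5,2] | out [-3,4] | prev ⊥ | push {}
  [8] u=7 | in [-5,-4] | out [-5,-3] | prev ⊥ | push {}

Converged values:
  [0] [0,2]
  [1] [-5,-4]
  [2] [-5,-4]
  [3] [0,2]
  [4] [-5,-4]
  [5] [-1,3]
  [6] [-3,4]
  [7] [-5,-3]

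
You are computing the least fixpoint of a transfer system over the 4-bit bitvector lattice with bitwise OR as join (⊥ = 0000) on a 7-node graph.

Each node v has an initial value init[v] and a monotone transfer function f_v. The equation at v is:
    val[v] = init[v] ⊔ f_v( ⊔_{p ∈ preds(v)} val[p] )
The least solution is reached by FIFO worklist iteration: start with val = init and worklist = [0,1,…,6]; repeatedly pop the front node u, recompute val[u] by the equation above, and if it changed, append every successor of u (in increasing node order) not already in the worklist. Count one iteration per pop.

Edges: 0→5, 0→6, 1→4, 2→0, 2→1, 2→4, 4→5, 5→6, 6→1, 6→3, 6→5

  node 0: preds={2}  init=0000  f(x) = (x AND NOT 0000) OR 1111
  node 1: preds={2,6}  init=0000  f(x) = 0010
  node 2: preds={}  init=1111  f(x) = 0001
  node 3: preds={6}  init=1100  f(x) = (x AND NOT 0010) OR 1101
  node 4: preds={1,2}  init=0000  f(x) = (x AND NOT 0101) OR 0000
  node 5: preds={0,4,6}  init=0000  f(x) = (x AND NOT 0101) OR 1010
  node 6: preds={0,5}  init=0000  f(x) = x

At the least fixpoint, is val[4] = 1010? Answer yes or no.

yes

Iteration log — 10 steps:
  step 1. node 0  ⊔preds=1111  new=1111  old=0000  +wl: 
  step 2. node 1  ⊔preds=1111  new=0010  old=0000  +wl: 
  step 3. node 2  ⊔preds=0000  new=1111  stable
  step 4. node 3  ⊔preds=0000  new=1101  old=1100  +wl: 
  step 5. node 4  ⊔preds=1111  new=1010  old=0000  +wl: 
  step 6. node 5  ⊔preds=1111  new=1010  old=0000  +wl: 
  step 7. node 6  ⊔preds=1111  new=1111  old=0000  +wl: 1,3,5
  step 8. node 1  ⊔preds=1111  new=0010  stable
  step 9. node 3  ⊔preds=1111  new=1101  stable
  step 10. node 5  ⊔preds=1111  new=1010  stable

Least fixpoint reached:
  node 0: 1111
  node 1: 0010
  node 2: 1111
  node 3: 1101
  node 4: 1010
  node 5: 1010
  node 6: 1111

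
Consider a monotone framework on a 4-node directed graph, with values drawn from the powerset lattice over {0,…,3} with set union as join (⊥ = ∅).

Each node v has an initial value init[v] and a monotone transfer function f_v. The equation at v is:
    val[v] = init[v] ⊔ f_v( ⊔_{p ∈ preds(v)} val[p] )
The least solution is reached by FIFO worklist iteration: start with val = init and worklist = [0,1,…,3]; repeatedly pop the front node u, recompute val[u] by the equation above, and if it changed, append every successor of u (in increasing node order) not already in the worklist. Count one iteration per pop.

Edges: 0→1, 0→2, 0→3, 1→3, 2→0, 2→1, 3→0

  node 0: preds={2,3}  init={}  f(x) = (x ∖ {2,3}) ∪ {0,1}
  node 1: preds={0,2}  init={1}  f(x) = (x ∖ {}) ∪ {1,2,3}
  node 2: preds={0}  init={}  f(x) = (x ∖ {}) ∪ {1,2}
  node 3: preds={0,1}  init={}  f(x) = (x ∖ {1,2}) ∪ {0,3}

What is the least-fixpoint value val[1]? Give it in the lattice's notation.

Worklist (6 pops):
  #1 pop 0: in={} → {0,1} (was {}); enqueue []
  #2 pop 1: in={0,1} → {0,1,2,3} (was {1}); enqueue []
  #3 pop 2: in={0,1} → {0,1,2} (was {}); enqueue [0,1]
  #4 pop 3: in={0,1,2,3} → {0,3} (was {}); enqueue []
  #5 pop 0: in={0,1,2,3} → {0,1} (no change)
  #6 pop 1: in={0,1,2} → {0,1,2,3} (no change)

Fixpoint:
  val[0] = {0,1}
  val[1] = {0,1,2,3}
  val[2] = {0,1,2}
  val[3] = {0,3}

{0,1,2,3}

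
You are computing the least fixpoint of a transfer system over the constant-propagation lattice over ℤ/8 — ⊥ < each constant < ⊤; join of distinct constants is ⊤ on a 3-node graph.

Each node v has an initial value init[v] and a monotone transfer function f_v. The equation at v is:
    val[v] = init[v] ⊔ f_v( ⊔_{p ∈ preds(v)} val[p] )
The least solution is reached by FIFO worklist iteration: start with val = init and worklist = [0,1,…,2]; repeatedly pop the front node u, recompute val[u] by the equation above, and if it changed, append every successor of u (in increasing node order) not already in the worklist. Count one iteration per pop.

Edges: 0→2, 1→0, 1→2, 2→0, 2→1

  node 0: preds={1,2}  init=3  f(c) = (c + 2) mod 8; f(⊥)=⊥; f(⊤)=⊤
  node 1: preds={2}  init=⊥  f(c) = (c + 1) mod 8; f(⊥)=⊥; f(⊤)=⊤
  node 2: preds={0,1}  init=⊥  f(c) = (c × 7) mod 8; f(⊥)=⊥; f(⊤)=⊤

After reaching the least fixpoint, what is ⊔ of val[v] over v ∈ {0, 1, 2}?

⊤

Trace (10 dequeues):
  [1] u=0 | in ⊥ | out 3 | ==
  [2] u=1 | in ⊥ | out ⊥ | ==
  [3] u=2 | in 3 | out 5 | prev ⊥ | push {0,1}
  [4] u=0 | in 5 | out ⊤ | prev 3 | push {2}
  [5] u=1 | in 5 | out 6 | prev ⊥ | push {0}
  [6] u=2 | in ⊤ | out ⊤ | prev 5 | push {1}
  [7] u=0 | in ⊤ | out ⊤ | ==
  [8] u=1 | in ⊤ | out ⊤ | prev 6 | push {0,2}
  [9] u=0 | in ⊤ | out ⊤ | ==
  [10] u=2 | in ⊤ | out ⊤ | ==

Converged values:
  [0] ⊤
  [1] ⊤
  [2] ⊤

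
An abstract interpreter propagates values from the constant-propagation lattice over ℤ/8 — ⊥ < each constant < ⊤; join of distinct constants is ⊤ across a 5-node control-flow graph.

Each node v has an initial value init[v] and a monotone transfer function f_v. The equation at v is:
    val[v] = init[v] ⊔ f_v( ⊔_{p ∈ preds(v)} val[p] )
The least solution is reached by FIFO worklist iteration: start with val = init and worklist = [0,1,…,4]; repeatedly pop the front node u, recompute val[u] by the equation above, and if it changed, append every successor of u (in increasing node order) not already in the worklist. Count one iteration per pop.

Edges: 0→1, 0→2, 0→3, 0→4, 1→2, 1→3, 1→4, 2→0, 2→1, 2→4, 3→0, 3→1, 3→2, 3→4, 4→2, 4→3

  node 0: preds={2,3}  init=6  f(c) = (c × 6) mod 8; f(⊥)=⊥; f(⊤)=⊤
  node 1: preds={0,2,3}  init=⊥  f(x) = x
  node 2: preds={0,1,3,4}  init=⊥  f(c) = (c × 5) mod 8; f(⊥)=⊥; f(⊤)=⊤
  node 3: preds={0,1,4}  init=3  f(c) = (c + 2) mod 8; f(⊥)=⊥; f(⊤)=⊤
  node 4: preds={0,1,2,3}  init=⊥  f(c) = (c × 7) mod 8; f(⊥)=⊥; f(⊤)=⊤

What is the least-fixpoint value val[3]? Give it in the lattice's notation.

⊤

Worklist (9 pops):
  #1 pop 0: in=3 → ⊤ (was 6); enqueue []
  #2 pop 1: in=⊤ → ⊤ (was ⊥); enqueue []
  #3 pop 2: in=⊤ → ⊤ (was ⊥); enqueue [0,1]
  #4 pop 3: in=⊤ → ⊤ (was 3); enqueue [2]
  #5 pop 4: in=⊤ → ⊤ (was ⊥); enqueue [3]
  #6 pop 0: in=⊤ → ⊤ (no change)
  #7 pop 1: in=⊤ → ⊤ (no change)
  #8 pop 2: in=⊤ → ⊤ (no change)
  #9 pop 3: in=⊤ → ⊤ (no change)

Fixpoint:
  val[0] = ⊤
  val[1] = ⊤
  val[2] = ⊤
  val[3] = ⊤
  val[4] = ⊤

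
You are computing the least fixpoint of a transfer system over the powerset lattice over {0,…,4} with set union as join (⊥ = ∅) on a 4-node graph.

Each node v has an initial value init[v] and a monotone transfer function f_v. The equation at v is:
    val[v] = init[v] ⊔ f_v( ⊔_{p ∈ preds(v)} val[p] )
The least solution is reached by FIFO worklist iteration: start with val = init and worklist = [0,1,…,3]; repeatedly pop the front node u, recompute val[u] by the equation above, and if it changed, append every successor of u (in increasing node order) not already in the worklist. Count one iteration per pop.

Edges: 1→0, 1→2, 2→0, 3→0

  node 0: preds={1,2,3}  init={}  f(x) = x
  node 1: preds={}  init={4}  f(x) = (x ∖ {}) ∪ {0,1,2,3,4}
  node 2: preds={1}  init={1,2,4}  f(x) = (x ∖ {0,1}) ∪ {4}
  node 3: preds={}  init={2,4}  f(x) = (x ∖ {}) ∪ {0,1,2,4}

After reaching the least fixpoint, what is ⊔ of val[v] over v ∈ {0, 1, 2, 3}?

{0,1,2,3,4}

Trace (5 dequeues):
  [1] u=0 | in {1,2,4} | out {1,2,4} | prev {} | push {}
  [2] u=1 | in {} | out {0,1,2,3,4} | prev {4} | push {0}
  [3] u=2 | in {0,1,2,3,4} | out {1,2,3,4} | prev {1,2,4} | push {}
  [4] u=3 | in {} | out {0,1,2,4} | prev {2,4} | push {}
  [5] u=0 | in {0,1,2,3,4} | out {0,1,2,3,4} | prev {1,2,4} | push {}

Converged values:
  [0] {0,1,2,3,4}
  [1] {0,1,2,3,4}
  [2] {1,2,3,4}
  [3] {0,1,2,4}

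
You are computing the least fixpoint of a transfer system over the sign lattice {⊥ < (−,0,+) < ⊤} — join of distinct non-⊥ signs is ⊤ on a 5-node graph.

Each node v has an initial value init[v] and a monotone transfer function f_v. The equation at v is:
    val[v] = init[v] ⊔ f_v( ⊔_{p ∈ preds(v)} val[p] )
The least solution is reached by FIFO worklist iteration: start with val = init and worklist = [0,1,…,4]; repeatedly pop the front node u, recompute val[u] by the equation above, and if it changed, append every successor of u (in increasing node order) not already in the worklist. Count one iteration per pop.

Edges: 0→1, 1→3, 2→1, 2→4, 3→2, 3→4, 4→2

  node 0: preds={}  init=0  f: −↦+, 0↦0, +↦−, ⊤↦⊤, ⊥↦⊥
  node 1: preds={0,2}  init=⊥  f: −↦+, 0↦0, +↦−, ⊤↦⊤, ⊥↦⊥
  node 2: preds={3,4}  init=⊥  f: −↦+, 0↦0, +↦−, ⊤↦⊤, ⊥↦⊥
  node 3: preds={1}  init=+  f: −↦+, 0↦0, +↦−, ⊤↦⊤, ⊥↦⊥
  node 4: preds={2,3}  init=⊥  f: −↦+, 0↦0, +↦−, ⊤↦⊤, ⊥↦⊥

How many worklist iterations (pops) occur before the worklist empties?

Trace (10 dequeues):
  [1] u=0 | in ⊥ | out 0 | ==
  [2] u=1 | in 0 | out 0 | prev ⊥ | push {}
  [3] u=2 | in + | out − | prev ⊥ | push {1}
  [4] u=3 | in 0 | out ⊤ | prev + | push {2}
  [5] u=4 | in ⊤ | out ⊤ | prev ⊥ | push {}
  [6] u=1 | in ⊤ | out ⊤ | prev 0 | push {3}
  [7] u=2 | in ⊤ | out ⊤ | prev − | push {1,4}
  [8] u=3 | in ⊤ | out ⊤ | ==
  [9] u=1 | in ⊤ | out ⊤ | ==
  [10] u=4 | in ⊤ | out ⊤ | ==

Converged values:
  [0] 0
  [1] ⊤
  [2] ⊤
  [3] ⊤
  [4] ⊤

10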